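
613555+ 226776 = 840331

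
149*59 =8791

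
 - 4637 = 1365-6002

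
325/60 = 65/12 = 5.42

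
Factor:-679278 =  - 2^1 * 3^1*113213^1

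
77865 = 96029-18164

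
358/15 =23 + 13/15= 23.87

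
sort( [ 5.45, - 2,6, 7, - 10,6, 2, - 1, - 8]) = [ - 10,  -  8, - 2 , - 1,2,5.45, 6, 6, 7] 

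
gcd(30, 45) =15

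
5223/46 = 113 + 25/46 = 113.54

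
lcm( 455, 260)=1820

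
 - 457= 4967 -5424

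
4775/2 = 2387  +  1/2= 2387.50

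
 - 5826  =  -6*971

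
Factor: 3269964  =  2^2 * 3^1*269^1*1013^1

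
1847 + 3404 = 5251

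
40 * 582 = 23280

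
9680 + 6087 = 15767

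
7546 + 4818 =12364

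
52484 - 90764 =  - 38280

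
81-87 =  - 6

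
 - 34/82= - 1 + 24/41 = - 0.41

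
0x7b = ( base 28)4B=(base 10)123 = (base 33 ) 3O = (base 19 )69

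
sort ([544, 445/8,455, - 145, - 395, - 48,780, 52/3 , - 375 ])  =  [ - 395, - 375,-145, - 48,  52/3,  445/8,455, 544, 780]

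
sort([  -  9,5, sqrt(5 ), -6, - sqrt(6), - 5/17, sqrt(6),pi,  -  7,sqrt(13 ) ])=[  -  9,  -  7, - 6,  -  sqrt ( 6), - 5/17,sqrt(5 ) , sqrt( 6),pi,sqrt(13),5]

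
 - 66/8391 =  - 22/2797= - 0.01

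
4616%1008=584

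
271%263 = 8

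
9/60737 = 9/60737 = 0.00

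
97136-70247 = 26889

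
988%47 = 1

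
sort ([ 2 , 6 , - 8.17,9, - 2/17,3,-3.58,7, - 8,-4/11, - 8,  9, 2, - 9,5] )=[ - 9 ,-8.17, - 8, - 8 , - 3.58, - 4/11 , - 2/17,  2, 2,3,5, 6, 7,9,  9]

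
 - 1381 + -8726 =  - 10107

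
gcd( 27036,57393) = 9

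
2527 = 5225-2698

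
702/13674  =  117/2279 = 0.05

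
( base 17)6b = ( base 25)4D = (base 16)71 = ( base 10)113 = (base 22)53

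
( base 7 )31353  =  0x1e33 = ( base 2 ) 1111000110011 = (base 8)17063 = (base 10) 7731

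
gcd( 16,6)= 2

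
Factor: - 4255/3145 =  - 23/17 = - 17^( - 1 )*23^1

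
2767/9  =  307 + 4/9= 307.44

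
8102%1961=258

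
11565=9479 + 2086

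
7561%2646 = 2269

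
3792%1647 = 498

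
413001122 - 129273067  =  283728055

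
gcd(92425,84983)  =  1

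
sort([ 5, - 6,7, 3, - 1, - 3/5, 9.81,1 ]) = [ - 6,-1, - 3/5,1,3,5, 7,9.81]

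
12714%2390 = 764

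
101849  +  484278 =586127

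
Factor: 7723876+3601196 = 2^4*3^1 * 11^1 * 89^1 * 241^1 =11325072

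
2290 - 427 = 1863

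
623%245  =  133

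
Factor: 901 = 17^1*53^1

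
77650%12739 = 1216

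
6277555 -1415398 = 4862157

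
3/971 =3/971 =0.00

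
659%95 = 89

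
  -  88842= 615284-704126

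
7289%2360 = 209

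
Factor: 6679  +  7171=13850 = 2^1*5^2*277^1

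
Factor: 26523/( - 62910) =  - 2^( - 1)*3^ ( - 1)*5^ ( - 1 ) * 7^1*233^ (-1 )*421^1 =- 2947/6990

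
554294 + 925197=1479491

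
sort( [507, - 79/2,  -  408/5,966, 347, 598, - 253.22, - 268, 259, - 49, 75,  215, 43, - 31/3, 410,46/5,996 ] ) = [ - 268, - 253.22,-408/5  , - 49,-79/2, - 31/3, 46/5,  43, 75 , 215, 259, 347, 410 , 507, 598,  966 , 996 ] 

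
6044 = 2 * 3022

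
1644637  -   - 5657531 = 7302168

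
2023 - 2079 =-56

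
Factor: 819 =3^2*7^1*13^1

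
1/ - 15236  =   - 1  +  15235/15236 =- 0.00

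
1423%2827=1423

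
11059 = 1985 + 9074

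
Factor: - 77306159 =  - 7^1 *11043737^1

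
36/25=36/25 = 1.44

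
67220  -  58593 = 8627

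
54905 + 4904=59809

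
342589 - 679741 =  - 337152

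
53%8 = 5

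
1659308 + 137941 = 1797249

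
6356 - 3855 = 2501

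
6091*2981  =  18157271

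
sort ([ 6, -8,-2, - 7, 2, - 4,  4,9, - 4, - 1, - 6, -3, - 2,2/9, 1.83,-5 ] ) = [ - 8,-7, - 6, - 5, - 4,-4, - 3, -2,  -  2, - 1,2/9, 1.83,2, 4,6,  9] 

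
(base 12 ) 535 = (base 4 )23321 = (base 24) 17h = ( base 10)761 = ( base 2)1011111001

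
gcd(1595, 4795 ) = 5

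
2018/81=2018/81 = 24.91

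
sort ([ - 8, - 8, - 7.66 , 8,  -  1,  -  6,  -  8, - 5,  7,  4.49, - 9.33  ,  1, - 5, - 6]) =[ - 9.33, - 8, - 8 ,  -  8 ,-7.66, - 6, -6, - 5, - 5, - 1,1,4.49,7, 8]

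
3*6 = 18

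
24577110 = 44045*558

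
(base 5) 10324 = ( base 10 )714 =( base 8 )1312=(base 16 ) 2CA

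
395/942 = 395/942= 0.42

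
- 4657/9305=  - 1 + 4648/9305  =  - 0.50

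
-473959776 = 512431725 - 986391501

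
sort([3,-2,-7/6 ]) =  [ - 2, - 7/6,  3]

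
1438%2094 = 1438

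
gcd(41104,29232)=112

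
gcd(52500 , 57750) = 5250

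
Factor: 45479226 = 2^1*3^1*13^1*97^1*6011^1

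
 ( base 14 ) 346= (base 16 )28a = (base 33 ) jn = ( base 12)462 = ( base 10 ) 650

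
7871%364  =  227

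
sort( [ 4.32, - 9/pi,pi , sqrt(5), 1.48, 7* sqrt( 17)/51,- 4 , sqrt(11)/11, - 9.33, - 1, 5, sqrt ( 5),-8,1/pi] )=[ - 9.33, - 8,-4 , - 9/pi, - 1,  sqrt(11)/11, 1/pi,  7*sqrt (17)/51 , 1.48 , sqrt(5 ),sqrt( 5),  pi, 4.32 , 5 ]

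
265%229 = 36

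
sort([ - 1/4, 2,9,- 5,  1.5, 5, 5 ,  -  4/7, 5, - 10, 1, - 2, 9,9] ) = [  -  10, - 5, - 2, - 4/7,-1/4, 1,  1.5 , 2,  5,  5, 5, 9, 9,9] 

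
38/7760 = 19/3880 = 0.00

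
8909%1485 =1484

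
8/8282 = 4/4141 = 0.00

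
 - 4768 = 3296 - 8064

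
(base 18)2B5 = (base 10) 851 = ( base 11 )704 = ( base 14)44b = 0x353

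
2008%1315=693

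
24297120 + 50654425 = 74951545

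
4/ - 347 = -4/347=- 0.01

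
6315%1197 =330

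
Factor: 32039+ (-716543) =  -684504=- 2^3*3^3 * 3169^1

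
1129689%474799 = 180091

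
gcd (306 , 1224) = 306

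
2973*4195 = 12471735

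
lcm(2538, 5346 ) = 251262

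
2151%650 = 201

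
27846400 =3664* 7600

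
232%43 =17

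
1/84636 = 1/84636 = 0.00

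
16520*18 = 297360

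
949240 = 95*9992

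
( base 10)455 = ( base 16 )1C7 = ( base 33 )dq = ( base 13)290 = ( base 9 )555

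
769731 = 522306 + 247425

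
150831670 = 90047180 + 60784490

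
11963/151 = 11963/151 = 79.23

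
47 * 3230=151810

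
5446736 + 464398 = 5911134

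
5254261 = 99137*53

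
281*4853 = 1363693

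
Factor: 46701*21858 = 2^1*3^3 * 3643^1*5189^1 = 1020790458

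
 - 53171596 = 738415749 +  - 791587345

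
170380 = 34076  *5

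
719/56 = 12 + 47/56 = 12.84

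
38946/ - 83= - 38946/83= -  469.23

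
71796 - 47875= 23921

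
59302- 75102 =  - 15800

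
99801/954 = 11089/106 = 104.61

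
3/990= 1/330= 0.00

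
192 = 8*24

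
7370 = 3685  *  2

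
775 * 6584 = 5102600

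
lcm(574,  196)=8036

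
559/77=7 + 20/77 = 7.26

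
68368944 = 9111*7504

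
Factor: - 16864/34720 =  - 5^( - 1 ) *7^( - 1 )*17^1 = -17/35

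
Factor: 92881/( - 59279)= - 11^( - 1)*17^( - 1)*293^1 = - 293/187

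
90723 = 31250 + 59473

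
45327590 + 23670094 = 68997684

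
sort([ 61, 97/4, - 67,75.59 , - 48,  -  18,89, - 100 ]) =[ - 100 , - 67, - 48, - 18,97/4,  61,75.59, 89]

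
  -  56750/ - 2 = 28375/1 = 28375.00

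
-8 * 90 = -720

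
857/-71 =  - 857/71=- 12.07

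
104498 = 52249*2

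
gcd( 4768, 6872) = 8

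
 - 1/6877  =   - 1 + 6876/6877 = - 0.00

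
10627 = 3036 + 7591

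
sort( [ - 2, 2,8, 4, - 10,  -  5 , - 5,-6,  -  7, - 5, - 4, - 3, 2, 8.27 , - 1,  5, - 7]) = [ - 10,  -  7, - 7, - 6, - 5,- 5 , - 5,-4, - 3, - 2 ,  -  1,  2,2, 4,5, 8, 8.27]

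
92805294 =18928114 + 73877180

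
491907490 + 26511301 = 518418791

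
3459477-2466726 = 992751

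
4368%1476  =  1416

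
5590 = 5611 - 21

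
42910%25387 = 17523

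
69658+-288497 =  - 218839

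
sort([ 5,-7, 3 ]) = [ - 7, 3 , 5]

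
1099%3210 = 1099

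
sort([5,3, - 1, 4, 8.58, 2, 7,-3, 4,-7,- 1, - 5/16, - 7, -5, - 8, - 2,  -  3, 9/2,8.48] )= [-8,-7,- 7, - 5,-3, - 3, - 2,-1, - 1, - 5/16, 2,3, 4, 4, 9/2 , 5,7, 8.48, 8.58 ]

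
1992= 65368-63376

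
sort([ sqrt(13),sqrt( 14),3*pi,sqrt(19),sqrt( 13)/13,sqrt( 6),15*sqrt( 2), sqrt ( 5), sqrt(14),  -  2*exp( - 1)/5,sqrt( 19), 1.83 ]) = [ - 2 * exp( - 1 )/5,sqrt( 13)/13,1.83, sqrt( 5 ),sqrt( 6), sqrt(13),sqrt( 14), sqrt (14), sqrt( 19 ),sqrt(19), 3*pi, 15*sqrt( 2 )]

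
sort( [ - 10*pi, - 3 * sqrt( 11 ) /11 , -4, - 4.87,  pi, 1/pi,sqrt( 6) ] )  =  [-10*pi, - 4.87,-4,-3*sqrt( 11)/11, 1/pi,sqrt(6 ), pi]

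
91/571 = 91/571=0.16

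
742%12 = 10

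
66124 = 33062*2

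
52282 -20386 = 31896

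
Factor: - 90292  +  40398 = -49894 = -2^1*13^1 * 19^1*101^1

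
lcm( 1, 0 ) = 0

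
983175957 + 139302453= 1122478410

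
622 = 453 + 169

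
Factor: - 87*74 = -6438 = - 2^1*3^1*29^1*37^1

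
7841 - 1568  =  6273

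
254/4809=254/4809 = 0.05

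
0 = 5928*0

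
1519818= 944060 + 575758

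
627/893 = 33/47 = 0.70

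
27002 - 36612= - 9610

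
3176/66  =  1588/33  =  48.12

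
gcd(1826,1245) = 83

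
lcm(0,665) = 0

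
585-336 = 249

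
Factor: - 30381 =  - 3^1*13^1 * 19^1 * 41^1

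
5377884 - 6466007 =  - 1088123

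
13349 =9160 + 4189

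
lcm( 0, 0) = 0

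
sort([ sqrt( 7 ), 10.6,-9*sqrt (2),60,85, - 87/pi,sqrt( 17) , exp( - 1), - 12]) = [-87/pi, - 9*sqrt( 2), - 12, exp ( - 1 ),sqrt( 7),sqrt (17 ), 10.6,60,85] 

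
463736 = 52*8918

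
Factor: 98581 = 7^1*14083^1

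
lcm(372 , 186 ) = 372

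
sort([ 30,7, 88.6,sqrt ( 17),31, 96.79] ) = [ sqrt(  17 ),7, 30, 31 , 88.6, 96.79 ] 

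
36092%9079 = 8855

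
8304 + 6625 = 14929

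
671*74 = 49654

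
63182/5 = 12636+2/5=12636.40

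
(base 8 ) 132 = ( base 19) 4E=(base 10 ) 90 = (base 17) 55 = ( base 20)4a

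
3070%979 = 133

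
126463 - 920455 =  - 793992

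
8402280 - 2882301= 5519979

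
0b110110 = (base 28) 1q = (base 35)1J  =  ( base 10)54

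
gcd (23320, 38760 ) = 40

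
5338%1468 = 934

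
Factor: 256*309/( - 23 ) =-79104/23  =  -2^8*3^1 *23^(  -  1)*103^1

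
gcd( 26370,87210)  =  90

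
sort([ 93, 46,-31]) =[ - 31,46 , 93 ]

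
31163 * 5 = 155815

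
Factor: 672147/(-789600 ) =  - 681/800 = -2^( - 5 )*3^1 * 5^( - 2 )  *  227^1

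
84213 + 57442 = 141655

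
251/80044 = 251/80044= 0.00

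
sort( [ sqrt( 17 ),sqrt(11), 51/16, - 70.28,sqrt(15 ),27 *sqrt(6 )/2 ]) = [ - 70.28, 51/16,sqrt(11 ) , sqrt( 15),  sqrt( 17), 27*sqrt( 6) /2]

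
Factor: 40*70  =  2800 = 2^4*5^2*7^1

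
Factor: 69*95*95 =3^1*5^2 * 19^2*23^1 = 622725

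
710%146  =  126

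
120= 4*30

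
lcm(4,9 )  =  36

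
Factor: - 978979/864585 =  - 3^ (-2) *5^(-1 )*17^1*19213^( - 1)* 57587^1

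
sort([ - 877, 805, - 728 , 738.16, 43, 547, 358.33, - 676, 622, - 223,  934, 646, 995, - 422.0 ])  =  [ - 877, - 728, - 676,  -  422.0, - 223,43, 358.33,547 , 622,646, 738.16, 805, 934,995] 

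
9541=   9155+386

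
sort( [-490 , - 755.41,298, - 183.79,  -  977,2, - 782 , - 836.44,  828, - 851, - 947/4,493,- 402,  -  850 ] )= [- 977,- 851 ,-850 , - 836.44, - 782, - 755.41,-490,  -  402,  -  947/4,-183.79,2,298 , 493, 828] 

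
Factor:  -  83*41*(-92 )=2^2*23^1*41^1*83^1= 313076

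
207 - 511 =  -  304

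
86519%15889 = 7074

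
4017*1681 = 6752577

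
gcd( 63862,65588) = 1726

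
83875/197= 83875/197   =  425.76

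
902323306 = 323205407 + 579117899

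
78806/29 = 78806/29 = 2717.45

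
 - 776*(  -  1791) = 1389816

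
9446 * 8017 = 75728582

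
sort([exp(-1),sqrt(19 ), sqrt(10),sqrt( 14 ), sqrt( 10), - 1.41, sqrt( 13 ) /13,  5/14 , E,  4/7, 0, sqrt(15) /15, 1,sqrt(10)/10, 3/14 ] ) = [ - 1.41, 0, 3/14, sqrt( 15)/15,  sqrt(13 ) /13,sqrt(10) /10,5/14, exp (- 1 ), 4/7,1,E,sqrt(10),sqrt(10), sqrt( 14 ),sqrt (19 )]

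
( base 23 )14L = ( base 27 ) nl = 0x282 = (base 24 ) 12i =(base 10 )642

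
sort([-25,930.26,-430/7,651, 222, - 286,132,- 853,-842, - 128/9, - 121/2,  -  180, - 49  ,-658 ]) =[ - 853,  -  842, - 658, - 286, - 180,  -  430/7, - 121/2,-49, - 25, - 128/9, 132,  222, 651,930.26 ]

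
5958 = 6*993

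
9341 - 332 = 9009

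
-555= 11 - 566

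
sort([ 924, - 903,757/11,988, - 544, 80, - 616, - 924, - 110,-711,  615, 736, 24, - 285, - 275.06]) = [ - 924, - 903,  -  711, - 616, - 544, - 285, - 275.06, - 110,24,757/11, 80 , 615,736, 924,988] 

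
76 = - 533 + 609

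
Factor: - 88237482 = - 2^1 * 3^1*19^1*197^1*3929^1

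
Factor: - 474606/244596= -2^( - 1 )*3^2 * 47^1*109^( - 1 ) = - 423/218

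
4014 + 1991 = 6005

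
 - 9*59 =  - 531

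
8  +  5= 13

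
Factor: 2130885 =3^2* 5^1*47353^1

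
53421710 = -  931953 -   -  54353663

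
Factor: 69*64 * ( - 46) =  - 2^7 * 3^1 *23^2 = - 203136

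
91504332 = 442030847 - 350526515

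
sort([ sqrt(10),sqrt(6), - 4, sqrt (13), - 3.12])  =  [  -  4, - 3.12,sqrt( 6), sqrt (10 ),sqrt( 13 )] 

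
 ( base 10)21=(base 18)13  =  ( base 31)l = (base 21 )10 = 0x15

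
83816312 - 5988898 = 77827414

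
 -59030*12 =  - 708360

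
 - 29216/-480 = 913/15=60.87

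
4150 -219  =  3931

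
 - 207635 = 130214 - 337849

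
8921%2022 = 833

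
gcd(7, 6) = 1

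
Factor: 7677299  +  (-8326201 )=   -  648902 =-2^1*324451^1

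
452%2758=452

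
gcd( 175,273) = 7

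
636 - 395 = 241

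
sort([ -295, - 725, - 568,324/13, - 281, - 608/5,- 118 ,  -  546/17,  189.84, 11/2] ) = [ - 725, - 568, - 295, - 281,  -  608/5,-118 , - 546/17,11/2, 324/13, 189.84]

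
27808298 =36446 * 763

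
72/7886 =36/3943 =0.01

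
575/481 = 575/481 = 1.20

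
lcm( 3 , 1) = 3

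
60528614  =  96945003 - 36416389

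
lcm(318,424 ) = 1272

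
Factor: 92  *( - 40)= - 2^5*5^1 * 23^1 = -3680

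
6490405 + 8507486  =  14997891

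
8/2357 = 8/2357 = 0.00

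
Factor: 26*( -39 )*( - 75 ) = 76050 = 2^1*3^2*5^2*13^2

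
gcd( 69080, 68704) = 8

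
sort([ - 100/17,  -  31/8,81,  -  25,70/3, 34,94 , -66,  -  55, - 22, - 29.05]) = [ - 66,  -  55,-29.05,-25, - 22, - 100/17,  -  31/8,70/3 , 34, 81,94]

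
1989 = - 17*( - 117 )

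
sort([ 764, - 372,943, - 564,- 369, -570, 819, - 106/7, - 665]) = [ - 665,  -  570,- 564,-372,-369 ,-106/7,764 , 819,943 ] 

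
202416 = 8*25302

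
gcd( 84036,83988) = 12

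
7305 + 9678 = 16983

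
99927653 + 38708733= 138636386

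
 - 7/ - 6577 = 7/6577=0.00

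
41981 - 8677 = 33304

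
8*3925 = 31400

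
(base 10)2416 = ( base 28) 328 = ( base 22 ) 4li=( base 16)970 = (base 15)AB1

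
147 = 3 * 49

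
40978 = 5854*7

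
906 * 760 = 688560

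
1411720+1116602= 2528322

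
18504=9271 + 9233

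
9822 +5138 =14960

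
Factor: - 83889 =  - 3^3*13^1*239^1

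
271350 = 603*450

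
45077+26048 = 71125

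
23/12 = 23/12 = 1.92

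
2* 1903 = 3806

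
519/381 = 1 + 46/127 = 1.36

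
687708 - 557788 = 129920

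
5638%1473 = 1219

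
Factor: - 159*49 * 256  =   - 2^8*3^1*7^2*53^1=- 1994496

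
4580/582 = 7 + 253/291  =  7.87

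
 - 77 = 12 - 89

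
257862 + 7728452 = 7986314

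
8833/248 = 35 + 153/248 = 35.62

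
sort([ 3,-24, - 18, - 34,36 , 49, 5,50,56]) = [ - 34, - 24 ,  -  18,3,5, 36, 49,50, 56]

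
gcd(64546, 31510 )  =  2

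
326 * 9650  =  3145900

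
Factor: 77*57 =3^1  *  7^1*11^1*19^1 = 4389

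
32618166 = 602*54183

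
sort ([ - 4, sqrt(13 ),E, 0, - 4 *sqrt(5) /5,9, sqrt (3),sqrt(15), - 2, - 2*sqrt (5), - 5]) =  [ - 5,  -  2*sqrt(5 ),  -  4, - 2, - 4*sqrt(5 ) /5 , 0, sqrt( 3),E, sqrt(13), sqrt(15 ) , 9 ]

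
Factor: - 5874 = -2^1*3^1*11^1*89^1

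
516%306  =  210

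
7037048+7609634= 14646682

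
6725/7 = 960+ 5/7 = 960.71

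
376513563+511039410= 887552973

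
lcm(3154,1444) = 119852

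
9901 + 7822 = 17723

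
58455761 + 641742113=700197874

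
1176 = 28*42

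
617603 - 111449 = 506154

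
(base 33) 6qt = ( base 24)cl5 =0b1110011111101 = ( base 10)7421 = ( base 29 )8nq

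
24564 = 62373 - 37809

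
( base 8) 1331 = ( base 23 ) 18G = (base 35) KT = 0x2d9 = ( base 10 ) 729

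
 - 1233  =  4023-5256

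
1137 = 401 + 736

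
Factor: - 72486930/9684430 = -3^1 * 7^( - 1) * 138349^( -1 ) * 2416231^1 =- 7248693/968443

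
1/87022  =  1/87022 = 0.00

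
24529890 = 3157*7770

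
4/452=1/113= 0.01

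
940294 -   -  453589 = 1393883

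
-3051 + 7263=4212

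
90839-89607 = 1232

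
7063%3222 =619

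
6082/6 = 3041/3 =1013.67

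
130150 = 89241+40909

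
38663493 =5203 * 7431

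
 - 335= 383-718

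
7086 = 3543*2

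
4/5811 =4/5811 = 0.00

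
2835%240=195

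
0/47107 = 0 = 0.00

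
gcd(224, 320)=32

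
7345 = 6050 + 1295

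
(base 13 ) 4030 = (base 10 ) 8827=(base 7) 34510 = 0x227b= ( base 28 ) B77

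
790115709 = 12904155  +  777211554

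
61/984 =61/984= 0.06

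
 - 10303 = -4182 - 6121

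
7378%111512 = 7378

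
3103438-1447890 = 1655548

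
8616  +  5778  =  14394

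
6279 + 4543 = 10822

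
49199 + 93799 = 142998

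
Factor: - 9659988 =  - 2^2*3^2*13^1*20641^1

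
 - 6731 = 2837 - 9568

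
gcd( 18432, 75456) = 576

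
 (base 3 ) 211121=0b1001100010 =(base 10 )610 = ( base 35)hf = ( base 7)1531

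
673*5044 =3394612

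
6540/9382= 3270/4691= 0.70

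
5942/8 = 2971/4 =742.75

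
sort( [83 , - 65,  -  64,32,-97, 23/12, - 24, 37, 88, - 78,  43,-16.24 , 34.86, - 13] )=[ - 97, - 78, - 65, - 64 , - 24,- 16.24, - 13, 23/12,  32 , 34.86, 37 , 43, 83, 88]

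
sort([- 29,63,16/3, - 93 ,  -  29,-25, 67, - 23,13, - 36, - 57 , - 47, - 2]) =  [- 93,  -  57, - 47, - 36,-29, - 29, - 25, -23, - 2,16/3 , 13,63,67 ] 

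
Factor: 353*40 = 14120 = 2^3*5^1*353^1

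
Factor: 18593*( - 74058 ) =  - 1376960394 =- 2^1*3^1*12343^1*18593^1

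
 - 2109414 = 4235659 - 6345073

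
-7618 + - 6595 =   -  14213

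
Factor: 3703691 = 3703691^1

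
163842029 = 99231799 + 64610230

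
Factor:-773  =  -773^1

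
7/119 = 1/17=0.06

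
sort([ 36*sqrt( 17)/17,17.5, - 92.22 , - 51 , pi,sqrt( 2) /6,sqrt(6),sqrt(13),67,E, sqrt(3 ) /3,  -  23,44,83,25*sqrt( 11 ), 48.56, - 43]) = [ - 92.22,- 51,- 43, - 23 , sqrt(2) /6, sqrt(3 )/3,sqrt(6 ),E,pi, sqrt( 13 ),36*sqrt( 17)/17, 17.5, 44,48.56,67 , 25*sqrt( 11),83] 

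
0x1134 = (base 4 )1010310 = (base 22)924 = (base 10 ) 4404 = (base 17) f41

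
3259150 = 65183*50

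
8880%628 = 88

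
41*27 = 1107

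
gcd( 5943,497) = 7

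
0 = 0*47666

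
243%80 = 3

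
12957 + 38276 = 51233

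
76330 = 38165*2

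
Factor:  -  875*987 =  - 863625 = - 3^1*5^3*7^2*47^1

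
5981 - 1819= 4162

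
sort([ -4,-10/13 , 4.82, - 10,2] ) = [  -  10, - 4, - 10/13,2,4.82 ]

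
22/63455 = 22/63455 = 0.00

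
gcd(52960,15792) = 16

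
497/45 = 497/45 = 11.04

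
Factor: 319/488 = 2^( - 3 )*11^1*29^1 *61^(-1)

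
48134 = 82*587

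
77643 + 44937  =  122580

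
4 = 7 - 3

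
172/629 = 172/629  =  0.27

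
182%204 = 182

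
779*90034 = 70136486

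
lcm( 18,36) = 36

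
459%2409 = 459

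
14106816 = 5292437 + 8814379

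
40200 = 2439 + 37761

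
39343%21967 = 17376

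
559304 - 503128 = 56176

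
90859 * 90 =8177310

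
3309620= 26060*127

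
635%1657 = 635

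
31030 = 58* 535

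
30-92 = -62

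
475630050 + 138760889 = 614390939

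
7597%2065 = 1402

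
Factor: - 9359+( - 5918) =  - 15277 = - 15277^1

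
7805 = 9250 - 1445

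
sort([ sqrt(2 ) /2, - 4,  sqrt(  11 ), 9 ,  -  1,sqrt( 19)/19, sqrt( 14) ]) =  [ - 4, - 1 , sqrt ( 19)/19,sqrt ( 2) /2, sqrt (11), sqrt(14 ), 9] 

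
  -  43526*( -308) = 13406008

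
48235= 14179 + 34056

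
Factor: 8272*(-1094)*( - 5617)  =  2^5*11^1*41^1*47^1 * 137^1*547^1 = 50831423456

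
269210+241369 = 510579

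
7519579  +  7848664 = 15368243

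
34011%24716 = 9295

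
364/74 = 182/37 = 4.92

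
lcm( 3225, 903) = 22575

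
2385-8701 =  - 6316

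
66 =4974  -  4908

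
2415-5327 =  - 2912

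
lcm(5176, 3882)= 15528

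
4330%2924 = 1406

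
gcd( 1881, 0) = 1881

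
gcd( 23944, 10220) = 292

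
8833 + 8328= 17161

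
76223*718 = 54728114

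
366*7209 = 2638494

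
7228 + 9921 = 17149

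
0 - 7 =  - 7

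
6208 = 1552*4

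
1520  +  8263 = 9783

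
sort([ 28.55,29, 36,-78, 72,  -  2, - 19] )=[  -  78,- 19,  -  2,28.55, 29, 36,  72]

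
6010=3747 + 2263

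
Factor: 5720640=2^6*3^1*5^1*59^1 * 101^1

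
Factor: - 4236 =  -2^2*3^1*353^1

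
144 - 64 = 80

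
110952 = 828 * 134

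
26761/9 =26761/9 = 2973.44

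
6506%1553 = 294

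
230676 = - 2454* ( - 94 ) 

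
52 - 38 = 14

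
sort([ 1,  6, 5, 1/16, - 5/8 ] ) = [ - 5/8, 1/16,1,5, 6] 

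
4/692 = 1/173 = 0.01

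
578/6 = 96+1/3  =  96.33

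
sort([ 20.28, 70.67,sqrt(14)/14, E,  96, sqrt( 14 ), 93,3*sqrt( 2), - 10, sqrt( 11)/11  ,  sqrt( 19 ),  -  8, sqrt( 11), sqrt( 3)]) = [ - 10, -8,  sqrt(14)/14,sqrt( 11) /11 , sqrt( 3 ),E,sqrt(11),sqrt( 14),3*sqrt( 2), sqrt( 19), 20.28, 70.67, 93, 96 ] 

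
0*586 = 0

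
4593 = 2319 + 2274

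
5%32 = 5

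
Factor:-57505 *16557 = -952110285 = - 3^1*5^1*7^1*31^1*53^1* 5519^1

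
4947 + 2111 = 7058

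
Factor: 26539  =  26539^1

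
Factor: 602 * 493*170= 2^2*5^1*7^1 * 17^2*29^1 * 43^1 = 50453620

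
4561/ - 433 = - 11+202/433 = - 10.53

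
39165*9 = 352485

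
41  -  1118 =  - 1077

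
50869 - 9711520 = -9660651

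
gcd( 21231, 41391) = 63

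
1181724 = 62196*19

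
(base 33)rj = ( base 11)758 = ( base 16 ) 38E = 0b1110001110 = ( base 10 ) 910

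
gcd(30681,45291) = 1461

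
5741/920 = 6  +  221/920  =  6.24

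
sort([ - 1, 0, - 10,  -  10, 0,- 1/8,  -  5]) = [ - 10,  -  10, - 5 , - 1,-1/8,0, 0]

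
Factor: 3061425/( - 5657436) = -2^( - 2) * 3^(-1) * 5^2 * 29^ ( - 1 )*5419^(-1)*40819^1 = - 1020475/1885812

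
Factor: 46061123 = 59^1 * 780697^1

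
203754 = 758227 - 554473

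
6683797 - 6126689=557108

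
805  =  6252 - 5447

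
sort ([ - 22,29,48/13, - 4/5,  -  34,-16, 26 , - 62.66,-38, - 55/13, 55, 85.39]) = [ - 62.66, - 38, - 34 , - 22, - 16,- 55/13 , - 4/5,48/13,26, 29 , 55,85.39] 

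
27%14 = 13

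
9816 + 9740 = 19556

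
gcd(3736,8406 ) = 934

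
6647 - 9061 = - 2414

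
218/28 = 7 +11/14=7.79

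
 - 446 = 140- 586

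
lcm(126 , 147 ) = 882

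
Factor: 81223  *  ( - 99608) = - 2^3*12451^1*81223^1 = -8090460584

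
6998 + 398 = 7396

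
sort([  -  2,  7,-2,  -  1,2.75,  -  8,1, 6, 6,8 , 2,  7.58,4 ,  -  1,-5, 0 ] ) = [ - 8, - 5,-2, - 2 , - 1,-1, 0 , 1 , 2,2.75,4,6,  6,  7 , 7.58,  8 ]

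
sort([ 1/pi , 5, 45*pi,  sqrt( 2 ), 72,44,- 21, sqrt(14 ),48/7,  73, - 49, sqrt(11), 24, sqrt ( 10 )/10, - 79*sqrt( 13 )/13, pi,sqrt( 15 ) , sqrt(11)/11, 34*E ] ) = [ - 49, - 79*sqrt(13)/13,-21,sqrt(11)/11,sqrt( 10 )/10, 1/pi,sqrt(2 ), pi,sqrt( 11 ), sqrt ( 14 ), sqrt(15 ), 5, 48/7,  24, 44, 72, 73,  34*E, 45*pi ] 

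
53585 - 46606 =6979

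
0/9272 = 0 = 0.00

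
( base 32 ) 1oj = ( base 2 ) 11100010011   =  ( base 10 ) 1811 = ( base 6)12215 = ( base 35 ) 1gq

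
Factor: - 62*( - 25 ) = 2^1  *5^2*31^1 = 1550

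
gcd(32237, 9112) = 1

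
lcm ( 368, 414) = 3312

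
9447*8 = 75576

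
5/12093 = 5/12093= 0.00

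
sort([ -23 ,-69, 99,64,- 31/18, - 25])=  [ - 69, - 25, - 23 , -31/18,64,99] 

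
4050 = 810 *5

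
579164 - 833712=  - 254548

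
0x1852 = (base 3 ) 22112121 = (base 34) 5D4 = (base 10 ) 6226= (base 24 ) AJA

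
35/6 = 35/6 = 5.83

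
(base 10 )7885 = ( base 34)6RV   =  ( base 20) je5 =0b1111011001101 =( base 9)11731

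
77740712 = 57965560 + 19775152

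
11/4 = 11/4 = 2.75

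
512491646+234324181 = 746815827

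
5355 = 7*765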